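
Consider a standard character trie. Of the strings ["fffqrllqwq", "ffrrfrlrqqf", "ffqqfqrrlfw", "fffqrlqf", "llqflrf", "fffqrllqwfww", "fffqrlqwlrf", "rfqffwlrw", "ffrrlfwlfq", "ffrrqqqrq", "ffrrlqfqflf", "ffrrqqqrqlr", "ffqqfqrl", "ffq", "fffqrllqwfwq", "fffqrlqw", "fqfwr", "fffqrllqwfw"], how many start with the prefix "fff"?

Traverse to the node for "fff", then collect every word in that subtree.
Matches: "fffqrllqwfw", "fffqrllqwfwq", "fffqrllqwfww", "fffqrllqwq", "fffqrlqf", "fffqrlqw", "fffqrlqwlrf"
Count: 7

7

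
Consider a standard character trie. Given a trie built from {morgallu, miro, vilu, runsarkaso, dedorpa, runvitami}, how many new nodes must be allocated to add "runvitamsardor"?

6

Walking "runvitamsardor" from the root, the first 8 characters ("runvitam") follow existing edges; "s" is the first miss.
So 14 − 8 = 6 new nodes.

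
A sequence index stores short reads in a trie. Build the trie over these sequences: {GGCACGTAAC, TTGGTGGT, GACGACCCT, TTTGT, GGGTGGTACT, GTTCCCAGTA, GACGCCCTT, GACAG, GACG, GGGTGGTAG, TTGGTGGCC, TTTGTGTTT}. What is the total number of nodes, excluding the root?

60

Insert word by word; a character creates a node only if that edge doesn't already exist:
  "GGCACGTAAC" → 10 new (G, G, C, A, C, G, T, A, A, C)
  "TTGGTGGT" → 8 new (T, T, G, G, T, G, G, T)
  "GACGACCCT" → prefix "G" already present; 8 new (A, C, G, A, C, C, C, T)
  "TTTGT" → prefix "TT" already present; 3 new (T, G, T)
  "GGGTGGTACT" → prefix "GG" already present; 8 new (G, T, G, G, T, A, C, T)
  "GTTCCCAGTA" → prefix "G" already present; 9 new (T, T, C, C, C, A, G, T, A)
  "GACGCCCTT" → prefix "GACG" already present; 5 new (C, C, C, T, T)
  "GACAG" → prefix "GAC" already present; 2 new (A, G)
  "GACG" → prefix "GACG" already present; 0 new (none)
  "GGGTGGTAG" → prefix "GGGTGGTA" already present; 1 new (G)
  "TTGGTGGCC" → prefix "TTGGTGG" already present; 2 new (C, C)
  "TTTGTGTTT" → prefix "TTTGT" already present; 4 new (G, T, T, T)
Total nodes = 10 + 8 + 8 + 3 + 8 + 9 + 5 + 2 + 0 + 1 + 2 + 4 = 60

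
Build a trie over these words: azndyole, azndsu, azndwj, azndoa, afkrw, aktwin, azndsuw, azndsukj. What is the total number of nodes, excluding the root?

26

For each word, the new-node count is its length minus the longest prefix already in the trie:
  "azndyole" → 8 new (a, z, n, d, y, o, l, e)
  "azndsu" → prefix "aznd" already present; 2 new (s, u)
  "azndwj" → prefix "aznd" already present; 2 new (w, j)
  "azndoa" → prefix "aznd" already present; 2 new (o, a)
  "afkrw" → prefix "a" already present; 4 new (f, k, r, w)
  "aktwin" → prefix "a" already present; 5 new (k, t, w, i, n)
  "azndsuw" → prefix "azndsu" already present; 1 new (w)
  "azndsukj" → prefix "azndsu" already present; 2 new (k, j)
Total nodes = 8 + 2 + 2 + 2 + 4 + 5 + 1 + 2 = 26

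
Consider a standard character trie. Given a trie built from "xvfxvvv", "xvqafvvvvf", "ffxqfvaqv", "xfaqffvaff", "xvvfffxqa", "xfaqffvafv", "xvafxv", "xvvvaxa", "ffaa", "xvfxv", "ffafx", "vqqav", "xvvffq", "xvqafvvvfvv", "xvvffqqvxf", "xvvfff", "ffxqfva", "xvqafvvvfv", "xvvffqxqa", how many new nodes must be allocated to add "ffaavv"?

2

Walking "ffaavv" from the root, the first 4 characters ("ffaa") follow existing edges; "v" is the first miss.
New nodes needed: |"ffaavv"| − 4 = 6 − 4 = 2.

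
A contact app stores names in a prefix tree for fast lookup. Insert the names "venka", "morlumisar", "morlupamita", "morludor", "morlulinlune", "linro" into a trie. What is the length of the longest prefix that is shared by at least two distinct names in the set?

5

The deepest shared node is where two words last agree before diverging.
e.g. "morludor" and "morlulinlune" share the prefix "morlu" of length 5; no pair shares a longer one.
Longest shared-prefix length: 5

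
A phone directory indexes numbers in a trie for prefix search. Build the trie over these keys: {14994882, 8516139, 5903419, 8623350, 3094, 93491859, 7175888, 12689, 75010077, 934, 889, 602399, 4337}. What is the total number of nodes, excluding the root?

For each word, the new-node count is its length minus the longest prefix already in the trie:
  "14994882" → 8 new (1, 4, 9, 9, 4, 8, 8, 2)
  "8516139" → 7 new (8, 5, 1, 6, 1, 3, 9)
  "5903419" → 7 new (5, 9, 0, 3, 4, 1, 9)
  "8623350" → prefix "8" already present; 6 new (6, 2, 3, 3, 5, 0)
  "3094" → 4 new (3, 0, 9, 4)
  "93491859" → 8 new (9, 3, 4, 9, 1, 8, 5, 9)
  "7175888" → 7 new (7, 1, 7, 5, 8, 8, 8)
  "12689" → prefix "1" already present; 4 new (2, 6, 8, 9)
  "75010077" → prefix "7" already present; 7 new (5, 0, 1, 0, 0, 7, 7)
  "934" → prefix "934" already present; 0 new (none)
  "889" → prefix "8" already present; 2 new (8, 9)
  "602399" → 6 new (6, 0, 2, 3, 9, 9)
  "4337" → 4 new (4, 3, 3, 7)
Total nodes = 8 + 7 + 7 + 6 + 4 + 8 + 7 + 4 + 7 + 0 + 2 + 6 + 4 = 70

70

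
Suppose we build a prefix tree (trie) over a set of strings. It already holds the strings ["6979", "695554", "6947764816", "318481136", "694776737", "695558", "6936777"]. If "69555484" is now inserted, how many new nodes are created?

2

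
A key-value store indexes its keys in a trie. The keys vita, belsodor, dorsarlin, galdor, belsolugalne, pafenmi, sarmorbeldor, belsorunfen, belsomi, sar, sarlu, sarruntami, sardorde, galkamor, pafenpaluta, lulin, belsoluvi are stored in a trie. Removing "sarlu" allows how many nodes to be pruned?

2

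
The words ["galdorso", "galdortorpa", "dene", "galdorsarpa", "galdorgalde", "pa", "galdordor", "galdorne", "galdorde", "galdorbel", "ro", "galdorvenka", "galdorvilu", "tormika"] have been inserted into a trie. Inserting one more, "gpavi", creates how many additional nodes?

4

"g" is already a path in the trie; the remaining "pavi" must be added.
Each of the 4 remaining characters creates one node.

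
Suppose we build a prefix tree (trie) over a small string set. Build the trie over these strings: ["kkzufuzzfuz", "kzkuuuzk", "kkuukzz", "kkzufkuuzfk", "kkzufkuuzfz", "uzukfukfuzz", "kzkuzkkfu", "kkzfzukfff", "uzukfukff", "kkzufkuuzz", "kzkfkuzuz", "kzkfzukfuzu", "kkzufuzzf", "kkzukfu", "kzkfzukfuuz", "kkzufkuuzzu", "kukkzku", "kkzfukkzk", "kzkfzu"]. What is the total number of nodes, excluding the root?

85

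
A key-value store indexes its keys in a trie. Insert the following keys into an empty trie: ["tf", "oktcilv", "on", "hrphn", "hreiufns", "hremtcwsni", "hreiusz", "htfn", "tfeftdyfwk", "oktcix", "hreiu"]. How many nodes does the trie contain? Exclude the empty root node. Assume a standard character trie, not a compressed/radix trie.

Trace insertions, counting only characters that open a new branch:
  "tf" → 2 new (t, f)
  "oktcilv" → 7 new (o, k, t, c, i, l, v)
  "on" → prefix "o" already present; 1 new (n)
  "hrphn" → 5 new (h, r, p, h, n)
  "hreiufns" → prefix "hr" already present; 6 new (e, i, u, f, n, s)
  "hremtcwsni" → prefix "hre" already present; 7 new (m, t, c, w, s, n, i)
  "hreiusz" → prefix "hreiu" already present; 2 new (s, z)
  "htfn" → prefix "h" already present; 3 new (t, f, n)
  "tfeftdyfwk" → prefix "tf" already present; 8 new (e, f, t, d, y, f, w, k)
  "oktcix" → prefix "oktci" already present; 1 new (x)
  "hreiu" → prefix "hreiu" already present; 0 new (none)
Total nodes = 2 + 7 + 1 + 5 + 6 + 7 + 2 + 3 + 8 + 1 + 0 = 42

42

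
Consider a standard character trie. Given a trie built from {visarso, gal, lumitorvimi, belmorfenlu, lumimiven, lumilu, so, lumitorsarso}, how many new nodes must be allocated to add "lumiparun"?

5

"lumi" is already a path in the trie; the remaining "parun" must be added.
New nodes needed: |"lumiparun"| − 4 = 9 − 4 = 5.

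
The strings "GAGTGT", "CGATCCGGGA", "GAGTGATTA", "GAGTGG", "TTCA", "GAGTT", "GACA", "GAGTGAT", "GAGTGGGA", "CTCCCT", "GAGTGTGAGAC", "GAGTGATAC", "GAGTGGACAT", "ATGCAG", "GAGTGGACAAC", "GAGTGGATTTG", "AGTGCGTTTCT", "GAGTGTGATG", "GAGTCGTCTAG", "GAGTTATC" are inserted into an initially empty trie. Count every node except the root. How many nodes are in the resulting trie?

80

Insert word by word; a character creates a node only if that edge doesn't already exist:
  "GAGTGT" → 6 new (G, A, G, T, G, T)
  "CGATCCGGGA" → 10 new (C, G, A, T, C, C, G, G, G, A)
  "GAGTGATTA" → prefix "GAGTG" already present; 4 new (A, T, T, A)
  "GAGTGG" → prefix "GAGTG" already present; 1 new (G)
  "TTCA" → 4 new (T, T, C, A)
  "GAGTT" → prefix "GAGT" already present; 1 new (T)
  "GACA" → prefix "GA" already present; 2 new (C, A)
  "GAGTGAT" → prefix "GAGTGAT" already present; 0 new (none)
  "GAGTGGGA" → prefix "GAGTGG" already present; 2 new (G, A)
  "CTCCCT" → prefix "C" already present; 5 new (T, C, C, C, T)
  "GAGTGTGAGAC" → prefix "GAGTGT" already present; 5 new (G, A, G, A, C)
  "GAGTGATAC" → prefix "GAGTGAT" already present; 2 new (A, C)
  "GAGTGGACAT" → prefix "GAGTGG" already present; 4 new (A, C, A, T)
  "ATGCAG" → 6 new (A, T, G, C, A, G)
  "GAGTGGACAAC" → prefix "GAGTGGACA" already present; 2 new (A, C)
  "GAGTGGATTTG" → prefix "GAGTGGA" already present; 4 new (T, T, T, G)
  "AGTGCGTTTCT" → prefix "A" already present; 10 new (G, T, G, C, G, T, T, T, C, T)
  "GAGTGTGATG" → prefix "GAGTGTGA" already present; 2 new (T, G)
  "GAGTCGTCTAG" → prefix "GAGT" already present; 7 new (C, G, T, C, T, A, G)
  "GAGTTATC" → prefix "GAGTT" already present; 3 new (A, T, C)
Total nodes = 6 + 10 + 4 + 1 + 4 + 1 + 2 + 0 + 2 + 5 + 5 + 2 + 4 + 6 + 2 + 4 + 10 + 2 + 7 + 3 = 80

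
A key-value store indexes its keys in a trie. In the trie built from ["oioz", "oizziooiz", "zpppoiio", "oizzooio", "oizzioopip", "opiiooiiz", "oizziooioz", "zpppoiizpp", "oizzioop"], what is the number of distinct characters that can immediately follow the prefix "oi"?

2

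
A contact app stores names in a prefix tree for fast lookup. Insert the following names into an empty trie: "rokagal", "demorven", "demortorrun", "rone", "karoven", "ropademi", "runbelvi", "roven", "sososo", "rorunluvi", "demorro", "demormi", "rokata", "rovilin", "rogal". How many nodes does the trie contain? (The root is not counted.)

72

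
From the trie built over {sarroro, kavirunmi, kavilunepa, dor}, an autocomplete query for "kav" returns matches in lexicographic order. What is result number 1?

kavilunepa

Words with prefix "kav", in lexicographic order: "kavilunepa", "kavirunmi"
Position 1: kavilunepa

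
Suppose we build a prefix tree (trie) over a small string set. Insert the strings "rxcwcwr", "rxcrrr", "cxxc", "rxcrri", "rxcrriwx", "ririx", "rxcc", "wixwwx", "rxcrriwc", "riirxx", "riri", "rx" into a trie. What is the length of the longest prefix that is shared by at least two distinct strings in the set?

7

Look for the deepest trie node that still has at least two words in its subtree.
"rxcrriwc" and "rxcrriwx" agree on "rxcrriw" (7 characters) before diverging; nothing deeper is shared.
Longest shared-prefix length: 7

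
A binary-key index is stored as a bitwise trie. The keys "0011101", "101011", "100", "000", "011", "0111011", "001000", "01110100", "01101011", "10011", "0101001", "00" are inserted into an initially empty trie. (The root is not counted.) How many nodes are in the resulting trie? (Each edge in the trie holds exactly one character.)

38

For each word, the new-node count is its length minus the longest prefix already in the trie:
  "0011101" → 7 new (0, 0, 1, 1, 1, 0, 1)
  "101011" → 6 new (1, 0, 1, 0, 1, 1)
  "100" → prefix "10" already present; 1 new (0)
  "000" → prefix "00" already present; 1 new (0)
  "011" → prefix "0" already present; 2 new (1, 1)
  "0111011" → prefix "011" already present; 4 new (1, 0, 1, 1)
  "001000" → prefix "001" already present; 3 new (0, 0, 0)
  "01110100" → prefix "011101" already present; 2 new (0, 0)
  "01101011" → prefix "011" already present; 5 new (0, 1, 0, 1, 1)
  "10011" → prefix "100" already present; 2 new (1, 1)
  "0101001" → prefix "01" already present; 5 new (0, 1, 0, 0, 1)
  "00" → prefix "00" already present; 0 new (none)
Total nodes = 7 + 6 + 1 + 1 + 2 + 4 + 3 + 2 + 5 + 2 + 5 + 0 = 38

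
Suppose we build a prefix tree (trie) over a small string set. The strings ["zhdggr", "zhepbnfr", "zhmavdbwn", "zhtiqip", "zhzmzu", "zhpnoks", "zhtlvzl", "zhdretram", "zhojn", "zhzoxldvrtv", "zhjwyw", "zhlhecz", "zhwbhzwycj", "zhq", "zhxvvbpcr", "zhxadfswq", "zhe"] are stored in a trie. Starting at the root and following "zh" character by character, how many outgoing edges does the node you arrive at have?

12

Follow the path "zh" to its node, then look at its outgoing edges.
Distinct next characters after "zh": d, e, j, l, m, o, p, q, t, w, x, z.
That node has 12 child edges.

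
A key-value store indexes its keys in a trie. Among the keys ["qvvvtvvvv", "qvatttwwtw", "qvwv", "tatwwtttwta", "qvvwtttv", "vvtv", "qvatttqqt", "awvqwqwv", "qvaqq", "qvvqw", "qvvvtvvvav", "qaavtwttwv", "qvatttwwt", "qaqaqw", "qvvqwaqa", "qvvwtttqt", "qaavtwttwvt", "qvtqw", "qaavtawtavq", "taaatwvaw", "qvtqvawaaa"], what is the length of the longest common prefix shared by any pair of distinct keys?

10

The deepest shared node is where two words last agree before diverging.
"qaavtwttwv" and "qaavtwttwvt" agree on "qaavtwttwv" (10 characters) before diverging; nothing deeper is shared.
Longest shared-prefix length: 10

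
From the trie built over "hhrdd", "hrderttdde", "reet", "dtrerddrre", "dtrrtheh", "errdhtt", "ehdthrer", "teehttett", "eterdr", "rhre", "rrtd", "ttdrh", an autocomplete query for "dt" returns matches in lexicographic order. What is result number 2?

Words with prefix "dt", in lexicographic order: "dtrerddrre", "dtrrtheh"
The 2nd is dtrrtheh.

dtrrtheh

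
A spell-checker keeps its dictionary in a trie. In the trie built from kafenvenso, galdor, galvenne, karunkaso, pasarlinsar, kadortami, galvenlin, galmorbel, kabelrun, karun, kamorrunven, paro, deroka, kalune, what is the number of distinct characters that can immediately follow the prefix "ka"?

6

Walk "ka" from the root, arriving at one node.
Distinct next characters after "ka": b, d, f, l, m, r.
That node has 6 child edges.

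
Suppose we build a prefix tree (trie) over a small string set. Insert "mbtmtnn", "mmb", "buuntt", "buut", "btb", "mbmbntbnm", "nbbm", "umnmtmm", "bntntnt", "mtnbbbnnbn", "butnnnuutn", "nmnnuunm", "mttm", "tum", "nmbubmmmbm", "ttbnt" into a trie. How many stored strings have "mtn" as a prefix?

Traverse to the node for "mtn", then collect every word in that subtree.
Words under "mtn": mtnbbbnnbn
Count: 1

1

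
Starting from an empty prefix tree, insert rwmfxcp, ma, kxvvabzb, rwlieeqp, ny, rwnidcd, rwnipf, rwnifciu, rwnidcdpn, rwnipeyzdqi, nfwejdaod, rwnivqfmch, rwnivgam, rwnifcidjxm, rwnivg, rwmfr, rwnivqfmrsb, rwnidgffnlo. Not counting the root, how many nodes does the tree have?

For each word, the new-node count is its length minus the longest prefix already in the trie:
  "rwmfxcp" → 7 new (r, w, m, f, x, c, p)
  "ma" → 2 new (m, a)
  "kxvvabzb" → 8 new (k, x, v, v, a, b, z, b)
  "rwlieeqp" → prefix "rw" already present; 6 new (l, i, e, e, q, p)
  "ny" → 2 new (n, y)
  "rwnidcd" → prefix "rw" already present; 5 new (n, i, d, c, d)
  "rwnipf" → prefix "rwni" already present; 2 new (p, f)
  "rwnifciu" → prefix "rwni" already present; 4 new (f, c, i, u)
  "rwnidcdpn" → prefix "rwnidcd" already present; 2 new (p, n)
  "rwnipeyzdqi" → prefix "rwnip" already present; 6 new (e, y, z, d, q, i)
  "nfwejdaod" → prefix "n" already present; 8 new (f, w, e, j, d, a, o, d)
  "rwnivqfmch" → prefix "rwni" already present; 6 new (v, q, f, m, c, h)
  "rwnivgam" → prefix "rwniv" already present; 3 new (g, a, m)
  "rwnifcidjxm" → prefix "rwnifci" already present; 4 new (d, j, x, m)
  "rwnivg" → prefix "rwnivg" already present; 0 new (none)
  "rwmfr" → prefix "rwmf" already present; 1 new (r)
  "rwnivqfmrsb" → prefix "rwnivqfm" already present; 3 new (r, s, b)
  "rwnidgffnlo" → prefix "rwnid" already present; 6 new (g, f, f, n, l, o)
Total nodes = 7 + 2 + 8 + 6 + 2 + 5 + 2 + 4 + 2 + 6 + 8 + 6 + 3 + 4 + 0 + 1 + 3 + 6 = 75

75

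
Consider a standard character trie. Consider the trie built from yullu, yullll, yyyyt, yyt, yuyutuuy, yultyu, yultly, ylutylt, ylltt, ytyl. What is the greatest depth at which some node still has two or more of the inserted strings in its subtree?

4

The deepest shared node is where two words last agree before diverging.
"yullll" and "yullu" agree on "yull" (4 characters) before diverging; nothing deeper is shared.
Longest shared-prefix length: 4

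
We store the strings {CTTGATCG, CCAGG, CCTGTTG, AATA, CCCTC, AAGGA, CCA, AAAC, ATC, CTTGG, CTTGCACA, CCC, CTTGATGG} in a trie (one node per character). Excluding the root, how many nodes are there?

For each word, the new-node count is its length minus the longest prefix already in the trie:
  "CTTGATCG" → 8 new (C, T, T, G, A, T, C, G)
  "CCAGG" → prefix "C" already present; 4 new (C, A, G, G)
  "CCTGTTG" → prefix "CC" already present; 5 new (T, G, T, T, G)
  "AATA" → 4 new (A, A, T, A)
  "CCCTC" → prefix "CC" already present; 3 new (C, T, C)
  "AAGGA" → prefix "AA" already present; 3 new (G, G, A)
  "CCA" → prefix "CCA" already present; 0 new (none)
  "AAAC" → prefix "AA" already present; 2 new (A, C)
  "ATC" → prefix "A" already present; 2 new (T, C)
  "CTTGG" → prefix "CTTG" already present; 1 new (G)
  "CTTGCACA" → prefix "CTTG" already present; 4 new (C, A, C, A)
  "CCC" → prefix "CCC" already present; 0 new (none)
  "CTTGATGG" → prefix "CTTGAT" already present; 2 new (G, G)
Total nodes = 8 + 4 + 5 + 4 + 3 + 3 + 0 + 2 + 2 + 1 + 4 + 0 + 2 = 38

38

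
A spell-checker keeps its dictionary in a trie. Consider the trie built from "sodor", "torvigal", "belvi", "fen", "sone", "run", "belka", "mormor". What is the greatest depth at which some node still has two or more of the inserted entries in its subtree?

The deepest shared node is where two words last agree before diverging.
"belka" and "belvi" agree on "bel" (3 characters) before diverging; nothing deeper is shared.
Longest shared-prefix length: 3

3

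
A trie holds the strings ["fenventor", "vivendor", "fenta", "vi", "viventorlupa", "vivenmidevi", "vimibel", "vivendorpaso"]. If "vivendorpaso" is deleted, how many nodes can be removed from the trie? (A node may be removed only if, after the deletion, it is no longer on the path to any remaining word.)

4

After clearing the end-marker at "vivendorpaso", prune upward until reaching a node still needed by another word.
The suffix "paso" (4 nodes) is used only by "vivendorpaso"; "vivendor" is itself a stored word, so pruning stops there.
Nodes removed: 4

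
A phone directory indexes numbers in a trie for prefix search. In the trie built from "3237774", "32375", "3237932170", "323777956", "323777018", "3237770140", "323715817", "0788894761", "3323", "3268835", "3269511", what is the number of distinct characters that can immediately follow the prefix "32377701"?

2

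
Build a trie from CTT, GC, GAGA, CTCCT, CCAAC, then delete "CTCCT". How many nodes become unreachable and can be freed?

After clearing the end-marker at "CTCCT", prune upward until reaching a node still needed by another word.
The suffix "CCT" (3 nodes) is used only by "CTCCT"; the node for "CT" still has the child "T", so pruning stops there.
Nodes removed: 3

3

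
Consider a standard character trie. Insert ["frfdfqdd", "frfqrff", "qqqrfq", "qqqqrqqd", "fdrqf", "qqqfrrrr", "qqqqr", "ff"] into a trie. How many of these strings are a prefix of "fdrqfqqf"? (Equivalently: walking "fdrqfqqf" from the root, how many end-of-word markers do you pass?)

1

Traverse "fdrqfqqf" character by character; count nodes along the way that are marked as word ends.
Prefixes of the query that are stored words: "fdrqf"
Count: 1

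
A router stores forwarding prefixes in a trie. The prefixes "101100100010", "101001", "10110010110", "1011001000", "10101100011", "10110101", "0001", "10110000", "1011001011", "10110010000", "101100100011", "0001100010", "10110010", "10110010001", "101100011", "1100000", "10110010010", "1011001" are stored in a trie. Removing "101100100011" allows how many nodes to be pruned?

Walk "101100100011" from the leaf back toward the root, removing each node that no remaining word uses.
The suffix "1" (1 node) is used only by "101100100011"; the node for "10110010001" still has the child "0", so pruning stops there.
Nodes removed: 1

1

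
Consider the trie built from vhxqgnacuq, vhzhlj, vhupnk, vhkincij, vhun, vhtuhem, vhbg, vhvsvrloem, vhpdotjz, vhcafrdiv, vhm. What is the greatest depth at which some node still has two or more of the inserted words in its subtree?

3

Look for the deepest trie node that still has at least two words in its subtree.
"vhun" and "vhupnk" agree on "vhu" (3 characters) before diverging; nothing deeper is shared.
Longest shared-prefix length: 3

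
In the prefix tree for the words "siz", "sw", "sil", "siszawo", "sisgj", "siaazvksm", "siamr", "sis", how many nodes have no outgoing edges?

7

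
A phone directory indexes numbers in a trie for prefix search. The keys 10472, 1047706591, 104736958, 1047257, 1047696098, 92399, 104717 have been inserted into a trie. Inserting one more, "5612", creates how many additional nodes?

4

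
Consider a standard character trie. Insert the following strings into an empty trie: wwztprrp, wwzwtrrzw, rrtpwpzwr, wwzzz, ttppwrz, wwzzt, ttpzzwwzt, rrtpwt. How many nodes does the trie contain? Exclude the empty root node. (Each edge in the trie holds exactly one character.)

40

For each word, the new-node count is its length minus the longest prefix already in the trie:
  "wwztprrp" → 8 new (w, w, z, t, p, r, r, p)
  "wwzwtrrzw" → prefix "wwz" already present; 6 new (w, t, r, r, z, w)
  "rrtpwpzwr" → 9 new (r, r, t, p, w, p, z, w, r)
  "wwzzz" → prefix "wwz" already present; 2 new (z, z)
  "ttppwrz" → 7 new (t, t, p, p, w, r, z)
  "wwzzt" → prefix "wwzz" already present; 1 new (t)
  "ttpzzwwzt" → prefix "ttp" already present; 6 new (z, z, w, w, z, t)
  "rrtpwt" → prefix "rrtpw" already present; 1 new (t)
Total nodes = 8 + 6 + 9 + 2 + 7 + 1 + 6 + 1 = 40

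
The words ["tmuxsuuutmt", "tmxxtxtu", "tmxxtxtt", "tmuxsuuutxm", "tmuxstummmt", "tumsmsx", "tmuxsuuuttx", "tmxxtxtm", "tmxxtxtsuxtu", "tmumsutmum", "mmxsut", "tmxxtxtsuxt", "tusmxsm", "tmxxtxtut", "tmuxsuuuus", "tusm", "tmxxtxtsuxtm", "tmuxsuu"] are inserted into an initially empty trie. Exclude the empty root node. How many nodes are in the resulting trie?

For each word, the new-node count is its length minus the longest prefix already in the trie:
  "tmuxsuuutmt" → 11 new (t, m, u, x, s, u, u, u, t, m, t)
  "tmxxtxtu" → prefix "tm" already present; 6 new (x, x, t, x, t, u)
  "tmxxtxtt" → prefix "tmxxtxt" already present; 1 new (t)
  "tmuxsuuutxm" → prefix "tmuxsuuut" already present; 2 new (x, m)
  "tmuxstummmt" → prefix "tmuxs" already present; 6 new (t, u, m, m, m, t)
  "tumsmsx" → prefix "t" already present; 6 new (u, m, s, m, s, x)
  "tmuxsuuuttx" → prefix "tmuxsuuut" already present; 2 new (t, x)
  "tmxxtxtm" → prefix "tmxxtxt" already present; 1 new (m)
  "tmxxtxtsuxtu" → prefix "tmxxtxt" already present; 5 new (s, u, x, t, u)
  "tmumsutmum" → prefix "tmu" already present; 7 new (m, s, u, t, m, u, m)
  "mmxsut" → 6 new (m, m, x, s, u, t)
  "tmxxtxtsuxt" → prefix "tmxxtxtsuxt" already present; 0 new (none)
  "tusmxsm" → prefix "tu" already present; 5 new (s, m, x, s, m)
  "tmxxtxtut" → prefix "tmxxtxtu" already present; 1 new (t)
  "tmuxsuuuus" → prefix "tmuxsuuu" already present; 2 new (u, s)
  "tusm" → prefix "tusm" already present; 0 new (none)
  "tmxxtxtsuxtm" → prefix "tmxxtxtsuxt" already present; 1 new (m)
  "tmuxsuu" → prefix "tmuxsuu" already present; 0 new (none)
Total nodes = 11 + 6 + 1 + 2 + 6 + 6 + 2 + 1 + 5 + 7 + 6 + 0 + 5 + 1 + 2 + 0 + 1 + 0 = 62

62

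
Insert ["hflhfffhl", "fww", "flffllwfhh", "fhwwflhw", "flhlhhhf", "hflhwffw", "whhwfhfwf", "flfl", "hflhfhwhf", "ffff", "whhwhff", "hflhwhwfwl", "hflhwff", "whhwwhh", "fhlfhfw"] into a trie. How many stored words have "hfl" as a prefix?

Filter for entries beginning with "hfl":
Words under "hfl": hflhfffhl, hflhfhwhf, hflhwff, hflhwffw, hflhwhwfwl
Count: 5

5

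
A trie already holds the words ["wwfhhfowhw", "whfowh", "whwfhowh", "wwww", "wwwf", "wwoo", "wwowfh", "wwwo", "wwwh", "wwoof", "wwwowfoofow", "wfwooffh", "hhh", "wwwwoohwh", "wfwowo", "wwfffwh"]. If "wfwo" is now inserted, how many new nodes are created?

Every character of "wfwo" already lies on an existing path (it is a prefix of some stored word).
No new nodes are needed: 0.

0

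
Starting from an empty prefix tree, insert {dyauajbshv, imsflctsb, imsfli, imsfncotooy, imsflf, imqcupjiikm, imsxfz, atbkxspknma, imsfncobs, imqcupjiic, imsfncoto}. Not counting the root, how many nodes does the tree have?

Trace insertions, counting only characters that open a new branch:
  "dyauajbshv" → 10 new (d, y, a, u, a, j, b, s, h, v)
  "imsflctsb" → 9 new (i, m, s, f, l, c, t, s, b)
  "imsfli" → prefix "imsfl" already present; 1 new (i)
  "imsfncotooy" → prefix "imsf" already present; 7 new (n, c, o, t, o, o, y)
  "imsflf" → prefix "imsfl" already present; 1 new (f)
  "imqcupjiikm" → prefix "im" already present; 9 new (q, c, u, p, j, i, i, k, m)
  "imsxfz" → prefix "ims" already present; 3 new (x, f, z)
  "atbkxspknma" → 11 new (a, t, b, k, x, s, p, k, n, m, a)
  "imsfncobs" → prefix "imsfnco" already present; 2 new (b, s)
  "imqcupjiic" → prefix "imqcupjii" already present; 1 new (c)
  "imsfncoto" → prefix "imsfncoto" already present; 0 new (none)
Total nodes = 10 + 9 + 1 + 7 + 1 + 9 + 3 + 11 + 2 + 1 + 0 = 54

54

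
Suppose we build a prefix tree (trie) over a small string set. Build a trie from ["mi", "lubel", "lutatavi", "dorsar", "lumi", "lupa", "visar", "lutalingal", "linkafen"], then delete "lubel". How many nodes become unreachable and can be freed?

Walk "lubel" from the leaf back toward the root, removing each node that no remaining word uses.
The suffix "bel" (3 nodes) is used only by "lubel"; the node for "lu" still has the child "t", so pruning stops there.
Nodes removed: 3

3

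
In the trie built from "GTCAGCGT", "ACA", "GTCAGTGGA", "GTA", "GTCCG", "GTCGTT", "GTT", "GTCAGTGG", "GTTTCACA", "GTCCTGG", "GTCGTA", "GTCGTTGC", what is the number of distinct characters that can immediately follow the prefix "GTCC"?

2

The children of the "GTCC" node are the distinct next characters among strings starting with "GTCC".
Characters that immediately follow "GTCC" among the stored strings: {G, T}.
That node has 2 child edges.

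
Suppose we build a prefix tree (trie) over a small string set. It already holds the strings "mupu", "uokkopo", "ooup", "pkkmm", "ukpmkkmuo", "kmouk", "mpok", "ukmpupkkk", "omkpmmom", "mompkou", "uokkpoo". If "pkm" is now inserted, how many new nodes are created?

1

Walking "pkm" from the root, the first 2 characters ("pk") follow existing edges; "m" is the first miss.
Each of the 1 remaining characters creates one node.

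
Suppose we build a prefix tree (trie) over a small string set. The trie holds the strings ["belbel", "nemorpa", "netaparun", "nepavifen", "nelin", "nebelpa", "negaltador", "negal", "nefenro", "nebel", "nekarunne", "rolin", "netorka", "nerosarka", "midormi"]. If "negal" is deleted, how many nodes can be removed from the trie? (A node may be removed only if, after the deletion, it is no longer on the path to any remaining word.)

0

A node on "negal"'s path can go only if nothing else ends at it or branches off below it.
Every node on "negal" is still needed (e.g. by "negaltador"), so nothing is freed.
Nodes removed: 0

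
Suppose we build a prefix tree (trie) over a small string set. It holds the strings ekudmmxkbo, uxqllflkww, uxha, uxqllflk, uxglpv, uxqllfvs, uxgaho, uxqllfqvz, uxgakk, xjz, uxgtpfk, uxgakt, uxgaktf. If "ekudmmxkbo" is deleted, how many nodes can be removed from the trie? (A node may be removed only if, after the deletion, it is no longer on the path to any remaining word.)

Walk "ekudmmxkbo" from the leaf back toward the root, removing each node that no remaining word uses.
No other word shares any prefix with "ekudmmxkbo", so all 10 of its nodes go.
Nodes removed: 10

10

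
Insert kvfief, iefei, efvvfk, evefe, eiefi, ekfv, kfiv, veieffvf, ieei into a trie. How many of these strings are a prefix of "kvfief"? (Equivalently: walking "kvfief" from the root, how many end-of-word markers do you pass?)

1

Walk "kvfief" from the root; an end-of-word marker is hit whenever a stored word is a prefix of "kvfief".
Prefixes of the query that are stored words: "kvfief"
Count: 1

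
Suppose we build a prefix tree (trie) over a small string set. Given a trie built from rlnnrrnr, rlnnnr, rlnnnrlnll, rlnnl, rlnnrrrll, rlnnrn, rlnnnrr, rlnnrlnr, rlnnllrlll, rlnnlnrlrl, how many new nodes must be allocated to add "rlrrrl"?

Walking "rlrrrl" from the root, the first 2 characters ("rl") follow existing edges; "r" is the first miss.
So 6 − 2 = 4 new nodes.

4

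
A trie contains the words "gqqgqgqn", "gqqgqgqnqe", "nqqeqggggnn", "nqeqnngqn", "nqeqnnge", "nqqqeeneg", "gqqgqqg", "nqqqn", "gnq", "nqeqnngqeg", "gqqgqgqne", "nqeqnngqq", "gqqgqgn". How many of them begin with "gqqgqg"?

4

Walk to "gqqgqg"; the words in its subtree are exactly those with that prefix.
Matches: "gqqgqgn", "gqqgqgqn", "gqqgqgqne", "gqqgqgqnqe"
Count: 4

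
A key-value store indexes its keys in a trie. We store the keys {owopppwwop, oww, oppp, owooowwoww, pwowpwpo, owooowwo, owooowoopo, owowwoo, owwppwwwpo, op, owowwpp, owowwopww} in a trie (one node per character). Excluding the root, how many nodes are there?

49

For each word, the new-node count is its length minus the longest prefix already in the trie:
  "owopppwwop" → 10 new (o, w, o, p, p, p, w, w, o, p)
  "oww" → prefix "ow" already present; 1 new (w)
  "oppp" → prefix "o" already present; 3 new (p, p, p)
  "owooowwoww" → prefix "owo" already present; 7 new (o, o, w, w, o, w, w)
  "pwowpwpo" → 8 new (p, w, o, w, p, w, p, o)
  "owooowwo" → prefix "owooowwo" already present; 0 new (none)
  "owooowoopo" → prefix "owooow" already present; 4 new (o, o, p, o)
  "owowwoo" → prefix "owo" already present; 4 new (w, w, o, o)
  "owwppwwwpo" → prefix "oww" already present; 7 new (p, p, w, w, w, p, o)
  "op" → prefix "op" already present; 0 new (none)
  "owowwpp" → prefix "owoww" already present; 2 new (p, p)
  "owowwopww" → prefix "owowwo" already present; 3 new (p, w, w)
Total nodes = 10 + 1 + 3 + 7 + 8 + 0 + 4 + 4 + 7 + 0 + 2 + 3 = 49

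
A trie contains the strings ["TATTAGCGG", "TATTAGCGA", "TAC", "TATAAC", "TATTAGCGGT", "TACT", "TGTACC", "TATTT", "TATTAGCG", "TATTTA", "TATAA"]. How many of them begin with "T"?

11

Walk to "T"; the words in its subtree are exactly those with that prefix.
Matches: "TAC", "TACT", "TATAA", "TATAAC", "TATTAGCG", "TATTAGCGA", "TATTAGCGG", "TATTAGCGGT", "TATTT", "TATTTA", "TGTACC"
Count: 11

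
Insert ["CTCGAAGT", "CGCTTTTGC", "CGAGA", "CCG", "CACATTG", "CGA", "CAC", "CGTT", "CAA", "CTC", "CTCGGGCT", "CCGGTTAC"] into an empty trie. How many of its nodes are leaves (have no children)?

A leaf is a node with no children — equivalently, the end of a word that is not a proper prefix of any other stored word.
Those words: "CAA", "CACATTG", "CCGGTTAC", "CGAGA", "CGCTTTTGC", "CGTT", "CTCGAAGT", "CTCGGGCT"
Leaf count: 8

8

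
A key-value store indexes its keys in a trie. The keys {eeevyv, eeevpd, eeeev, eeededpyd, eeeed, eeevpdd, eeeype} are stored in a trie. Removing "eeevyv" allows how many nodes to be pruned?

2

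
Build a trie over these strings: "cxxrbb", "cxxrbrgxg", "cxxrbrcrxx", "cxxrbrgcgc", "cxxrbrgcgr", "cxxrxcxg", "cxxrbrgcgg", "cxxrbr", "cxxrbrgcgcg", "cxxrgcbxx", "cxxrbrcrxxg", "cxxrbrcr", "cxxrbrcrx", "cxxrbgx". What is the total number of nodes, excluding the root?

32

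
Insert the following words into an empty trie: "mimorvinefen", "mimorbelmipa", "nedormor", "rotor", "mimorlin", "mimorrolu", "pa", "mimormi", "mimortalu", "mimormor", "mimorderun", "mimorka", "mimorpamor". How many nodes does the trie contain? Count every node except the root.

61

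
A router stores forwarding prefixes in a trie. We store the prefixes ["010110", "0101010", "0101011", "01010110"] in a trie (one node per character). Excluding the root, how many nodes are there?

11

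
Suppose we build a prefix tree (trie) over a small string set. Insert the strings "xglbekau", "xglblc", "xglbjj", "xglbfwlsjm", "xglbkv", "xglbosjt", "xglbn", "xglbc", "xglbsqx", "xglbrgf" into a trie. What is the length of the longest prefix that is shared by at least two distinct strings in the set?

4

The deepest shared node is where two words last agree before diverging.
e.g. "xglbc" and "xglbekau" share the prefix "xglb" of length 4; no pair shares a longer one.
Longest shared-prefix length: 4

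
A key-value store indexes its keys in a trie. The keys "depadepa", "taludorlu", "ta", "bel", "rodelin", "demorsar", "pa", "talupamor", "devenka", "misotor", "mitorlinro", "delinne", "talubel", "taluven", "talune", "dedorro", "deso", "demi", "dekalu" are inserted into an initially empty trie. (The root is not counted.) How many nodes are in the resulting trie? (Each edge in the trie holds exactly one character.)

85

For each word, the new-node count is its length minus the longest prefix already in the trie:
  "depadepa" → 8 new (d, e, p, a, d, e, p, a)
  "taludorlu" → 9 new (t, a, l, u, d, o, r, l, u)
  "ta" → prefix "ta" already present; 0 new (none)
  "bel" → 3 new (b, e, l)
  "rodelin" → 7 new (r, o, d, e, l, i, n)
  "demorsar" → prefix "de" already present; 6 new (m, o, r, s, a, r)
  "pa" → 2 new (p, a)
  "talupamor" → prefix "talu" already present; 5 new (p, a, m, o, r)
  "devenka" → prefix "de" already present; 5 new (v, e, n, k, a)
  "misotor" → 7 new (m, i, s, o, t, o, r)
  "mitorlinro" → prefix "mi" already present; 8 new (t, o, r, l, i, n, r, o)
  "delinne" → prefix "de" already present; 5 new (l, i, n, n, e)
  "talubel" → prefix "talu" already present; 3 new (b, e, l)
  "taluven" → prefix "talu" already present; 3 new (v, e, n)
  "talune" → prefix "talu" already present; 2 new (n, e)
  "dedorro" → prefix "de" already present; 5 new (d, o, r, r, o)
  "deso" → prefix "de" already present; 2 new (s, o)
  "demi" → prefix "dem" already present; 1 new (i)
  "dekalu" → prefix "de" already present; 4 new (k, a, l, u)
Total nodes = 8 + 9 + 0 + 3 + 7 + 6 + 2 + 5 + 5 + 7 + 8 + 5 + 3 + 3 + 2 + 5 + 2 + 1 + 4 = 85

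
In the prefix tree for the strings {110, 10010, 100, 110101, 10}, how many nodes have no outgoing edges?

Leaves are exactly the stored words that no other stored word extends.
Those words: "10010", "110101"
Leaf count: 2

2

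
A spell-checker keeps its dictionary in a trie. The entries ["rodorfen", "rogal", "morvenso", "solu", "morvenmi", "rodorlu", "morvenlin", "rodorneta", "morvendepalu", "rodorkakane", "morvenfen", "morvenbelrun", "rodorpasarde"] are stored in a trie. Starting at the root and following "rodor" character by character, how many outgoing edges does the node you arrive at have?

The children of the "rodor" node are the distinct next characters among strings starting with "rodor".
Distinct next characters after "rodor": f, k, l, n, p.
That node has 5 child edges.

5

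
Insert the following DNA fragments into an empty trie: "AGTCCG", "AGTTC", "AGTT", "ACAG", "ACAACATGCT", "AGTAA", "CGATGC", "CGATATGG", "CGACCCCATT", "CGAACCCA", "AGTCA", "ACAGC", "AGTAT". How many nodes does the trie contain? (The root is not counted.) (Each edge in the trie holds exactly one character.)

For each word, the new-node count is its length minus the longest prefix already in the trie:
  "AGTCCG" → 6 new (A, G, T, C, C, G)
  "AGTTC" → prefix "AGT" already present; 2 new (T, C)
  "AGTT" → prefix "AGTT" already present; 0 new (none)
  "ACAG" → prefix "A" already present; 3 new (C, A, G)
  "ACAACATGCT" → prefix "ACA" already present; 7 new (A, C, A, T, G, C, T)
  "AGTAA" → prefix "AGT" already present; 2 new (A, A)
  "CGATGC" → 6 new (C, G, A, T, G, C)
  "CGATATGG" → prefix "CGAT" already present; 4 new (A, T, G, G)
  "CGACCCCATT" → prefix "CGA" already present; 7 new (C, C, C, C, A, T, T)
  "CGAACCCA" → prefix "CGA" already present; 5 new (A, C, C, C, A)
  "AGTCA" → prefix "AGTC" already present; 1 new (A)
  "ACAGC" → prefix "ACAG" already present; 1 new (C)
  "AGTAT" → prefix "AGTA" already present; 1 new (T)
Total nodes = 6 + 2 + 0 + 3 + 7 + 2 + 6 + 4 + 7 + 5 + 1 + 1 + 1 = 45

45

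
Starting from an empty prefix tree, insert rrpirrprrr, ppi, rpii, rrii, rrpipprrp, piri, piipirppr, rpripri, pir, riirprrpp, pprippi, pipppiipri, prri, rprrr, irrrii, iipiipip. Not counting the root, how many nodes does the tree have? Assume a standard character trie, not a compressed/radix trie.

Trace insertions, counting only characters that open a new branch:
  "rrpirrprrr" → 10 new (r, r, p, i, r, r, p, r, r, r)
  "ppi" → 3 new (p, p, i)
  "rpii" → prefix "r" already present; 3 new (p, i, i)
  "rrii" → prefix "rr" already present; 2 new (i, i)
  "rrpipprrp" → prefix "rrpi" already present; 5 new (p, p, r, r, p)
  "piri" → prefix "p" already present; 3 new (i, r, i)
  "piipirppr" → prefix "pi" already present; 7 new (i, p, i, r, p, p, r)
  "rpripri" → prefix "rp" already present; 5 new (r, i, p, r, i)
  "pir" → prefix "pir" already present; 0 new (none)
  "riirprrpp" → prefix "r" already present; 8 new (i, i, r, p, r, r, p, p)
  "pprippi" → prefix "pp" already present; 5 new (r, i, p, p, i)
  "pipppiipri" → prefix "pi" already present; 8 new (p, p, p, i, i, p, r, i)
  "prri" → prefix "p" already present; 3 new (r, r, i)
  "rprrr" → prefix "rpr" already present; 2 new (r, r)
  "irrrii" → 6 new (i, r, r, r, i, i)
  "iipiipip" → prefix "i" already present; 7 new (i, p, i, i, p, i, p)
Total nodes = 10 + 3 + 3 + 2 + 5 + 3 + 7 + 5 + 0 + 8 + 5 + 8 + 3 + 2 + 6 + 7 = 77

77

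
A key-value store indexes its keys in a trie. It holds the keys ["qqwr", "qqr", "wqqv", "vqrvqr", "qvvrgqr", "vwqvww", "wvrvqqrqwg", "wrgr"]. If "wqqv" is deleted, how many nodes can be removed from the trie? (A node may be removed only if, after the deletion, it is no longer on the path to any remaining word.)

After clearing the end-marker at "wqqv", prune upward until reaching a node still needed by another word.
The suffix "qqv" (3 nodes) is used only by "wqqv"; the node for "w" still has the child "v", so pruning stops there.
Nodes removed: 3

3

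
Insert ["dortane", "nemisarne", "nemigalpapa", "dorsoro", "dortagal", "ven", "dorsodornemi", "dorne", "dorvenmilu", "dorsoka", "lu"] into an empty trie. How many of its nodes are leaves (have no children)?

11

Leaves are exactly the stored words that no other stored word extends.
Those words: "dorne", "dorsodornemi", "dorsoka", "dorsoro", "dortagal", "dortane", "dorvenmilu", "lu", "nemigalpapa", "nemisarne", "ven"
Leaf count: 11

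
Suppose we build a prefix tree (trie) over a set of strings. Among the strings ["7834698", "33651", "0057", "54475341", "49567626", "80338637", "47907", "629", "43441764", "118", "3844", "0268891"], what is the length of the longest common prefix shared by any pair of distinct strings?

1

Look for the deepest trie node that still has at least two words in its subtree.
"0057" and "0268891" agree on "0" (1 characters) before diverging; nothing deeper is shared.
Longest shared-prefix length: 1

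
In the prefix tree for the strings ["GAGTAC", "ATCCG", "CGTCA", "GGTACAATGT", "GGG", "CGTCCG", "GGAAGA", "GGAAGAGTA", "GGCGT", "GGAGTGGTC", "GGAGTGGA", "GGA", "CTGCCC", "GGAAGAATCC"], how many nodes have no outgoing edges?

12

A leaf is a node with no children — equivalently, the end of a word that is not a proper prefix of any other stored word.
Those words: "ATCCG", "CGTCA", "CGTCCG", "CTGCCC", "GAGTAC", "GGAAGAATCC", "GGAAGAGTA", "GGAGTGGA", "GGAGTGGTC", "GGCGT", "GGG", "GGTACAATGT"
Leaf count: 12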